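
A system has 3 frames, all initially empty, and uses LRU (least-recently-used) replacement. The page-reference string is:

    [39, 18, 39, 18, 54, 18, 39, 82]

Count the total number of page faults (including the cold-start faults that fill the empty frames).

4

39 -> miss, frames (39)
18 -> miss, frames (39 18)
39 -> hit
18 -> hit
54 -> miss, frames (39 18 54)
18 -> hit
39 -> hit
82 -> miss, evict 54, frames (18 39 82)
Page faults: 4.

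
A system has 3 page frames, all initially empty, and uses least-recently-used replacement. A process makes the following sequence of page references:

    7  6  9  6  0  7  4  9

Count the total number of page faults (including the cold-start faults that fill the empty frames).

7: fault, frames (7)
6: fault, frames (7 6)
9: fault, frames (7 6 9)
6: hit
0: fault, evict 7, frames (9 6 0)
7: fault, evict 9, frames (6 0 7)
4: fault, evict 6, frames (0 7 4)
9: fault, evict 0, frames (7 4 9)
Page faults: 7.

7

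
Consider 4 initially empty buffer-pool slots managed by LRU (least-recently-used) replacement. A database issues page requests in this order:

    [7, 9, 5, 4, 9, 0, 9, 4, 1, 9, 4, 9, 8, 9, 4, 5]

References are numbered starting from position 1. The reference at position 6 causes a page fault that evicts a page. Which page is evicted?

pos 1: 7 → miss, frames {7}
pos 2: 9 → miss, frames {7,9}
pos 3: 5 → miss, frames {7,9,5}
pos 4: 4 → miss, frames {7,9,5,4}
pos 5: 9 → hit
pos 6: 0 → miss, evict 7, frames {5,4,9,0}
At position 6, page 7 is evicted.

7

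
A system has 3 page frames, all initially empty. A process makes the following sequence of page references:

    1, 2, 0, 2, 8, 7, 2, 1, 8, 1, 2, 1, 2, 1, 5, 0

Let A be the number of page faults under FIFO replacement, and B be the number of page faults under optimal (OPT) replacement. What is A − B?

Under FIFO: F F F . F F F F F . . . . . F F → 10 faults.
Under OPT: F F F . F F . . F . . . . . F F → 8 faults.
A − B = 10 − 8 = 2.

2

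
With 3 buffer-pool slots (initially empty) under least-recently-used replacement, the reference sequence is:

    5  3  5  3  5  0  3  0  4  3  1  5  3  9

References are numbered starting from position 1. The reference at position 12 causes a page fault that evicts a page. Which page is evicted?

pos 1: 5 → fault, frames [5]
pos 2: 3 → fault, frames [5, 3]
pos 3: 5 → hit
pos 4: 3 → hit
pos 5: 5 → hit
pos 6: 0 → fault, frames [3, 5, 0]
pos 7: 3 → hit
pos 8: 0 → hit
pos 9: 4 → fault, evict 5, frames [3, 0, 4]
pos 10: 3 → hit
pos 11: 1 → fault, evict 0, frames [4, 3, 1]
pos 12: 5 → fault, evict 4, frames [3, 1, 5]
At position 12, page 4 is evicted.

4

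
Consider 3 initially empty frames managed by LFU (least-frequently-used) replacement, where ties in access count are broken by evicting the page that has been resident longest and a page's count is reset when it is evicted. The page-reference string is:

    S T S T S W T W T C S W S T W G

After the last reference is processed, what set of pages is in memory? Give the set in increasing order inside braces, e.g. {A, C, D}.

S → miss, frames {S}
T → miss, frames {S,T}
S → hit
T → hit
S → hit
W → miss, frames {S,T,W}
T → hit
W → hit
T → hit
C → miss, evict W, frames {S,T,C}
S → hit
W → miss, evict C, frames {S,T,W}
S → hit
T → hit
W → hit
G → miss, evict W, frames {S,T,G}

{G, S, T}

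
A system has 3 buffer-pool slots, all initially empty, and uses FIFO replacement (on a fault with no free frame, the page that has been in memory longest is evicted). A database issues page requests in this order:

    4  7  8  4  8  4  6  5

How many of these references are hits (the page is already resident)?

3

4 -> miss, frames [4]
7 -> miss, frames [4, 7]
8 -> miss, frames [4, 7, 8]
4 -> hit
8 -> hit
4 -> hit
6 -> miss, evict 4, frames [7, 8, 6]
5 -> miss, evict 7, frames [8, 6, 5]
Hits: 3.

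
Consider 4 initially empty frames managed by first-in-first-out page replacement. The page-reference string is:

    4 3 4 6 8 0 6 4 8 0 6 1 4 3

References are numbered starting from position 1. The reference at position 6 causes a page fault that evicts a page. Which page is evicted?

4

pos 1: 4 → fault, frames {4}
pos 2: 3 → fault, frames {4,3}
pos 3: 4 → hit
pos 4: 6 → fault, frames {4,3,6}
pos 5: 8 → fault, frames {4,3,6,8}
pos 6: 0 → fault, evict 4, frames {3,6,8,0}
At position 6, page 4 is evicted.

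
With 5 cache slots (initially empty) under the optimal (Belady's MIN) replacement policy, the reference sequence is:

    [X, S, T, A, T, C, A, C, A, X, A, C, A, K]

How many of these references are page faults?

X -> miss, frames [X]
S -> miss, frames [X, S]
T -> miss, frames [X, S, T]
A -> miss, frames [X, S, T, A]
T -> hit
C -> miss, frames [X, S, T, A, C]
A -> hit
C -> hit
A -> hit
X -> hit
A -> hit
C -> hit
A -> hit
K -> miss, evict C, frames [X, S, T, A, K]
Page faults: 6.

6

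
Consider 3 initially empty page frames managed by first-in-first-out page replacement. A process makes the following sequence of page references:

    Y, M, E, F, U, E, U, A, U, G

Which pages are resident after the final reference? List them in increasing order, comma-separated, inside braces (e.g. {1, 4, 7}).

Y: fault, frames {Y}
M: fault, frames {Y,M}
E: fault, frames {Y,M,E}
F: fault, evict Y, frames {M,E,F}
U: fault, evict M, frames {E,F,U}
E: hit
U: hit
A: fault, evict E, frames {F,U,A}
U: hit
G: fault, evict F, frames {U,A,G}

{A, G, U}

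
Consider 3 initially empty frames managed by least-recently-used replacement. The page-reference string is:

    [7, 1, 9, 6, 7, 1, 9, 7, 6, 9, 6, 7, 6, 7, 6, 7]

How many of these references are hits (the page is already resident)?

8

7 -> fault, frames {7}
1 -> fault, frames {7,1}
9 -> fault, frames {7,1,9}
6 -> fault, evict 7, frames {1,9,6}
7 -> fault, evict 1, frames {9,6,7}
1 -> fault, evict 9, frames {6,7,1}
9 -> fault, evict 6, frames {7,1,9}
7 -> hit
6 -> fault, evict 1, frames {9,7,6}
9 -> hit
6 -> hit
7 -> hit
6 -> hit
7 -> hit
6 -> hit
7 -> hit
Hits: 8.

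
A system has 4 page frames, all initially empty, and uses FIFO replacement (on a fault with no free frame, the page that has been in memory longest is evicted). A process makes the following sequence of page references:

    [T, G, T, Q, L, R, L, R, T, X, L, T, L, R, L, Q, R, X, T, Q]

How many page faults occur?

T: miss, frames {T}
G: miss, frames {T,G}
T: hit
Q: miss, frames {T,G,Q}
L: miss, frames {T,G,Q,L}
R: miss, evict T, frames {G,Q,L,R}
L: hit
R: hit
T: miss, evict G, frames {Q,L,R,T}
X: miss, evict Q, frames {L,R,T,X}
L: hit
T: hit
L: hit
R: hit
L: hit
Q: miss, evict L, frames {R,T,X,Q}
R: hit
X: hit
T: hit
Q: hit
Page faults: 8.

8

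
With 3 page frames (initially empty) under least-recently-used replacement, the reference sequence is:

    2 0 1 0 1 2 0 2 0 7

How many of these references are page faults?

4

2 -> miss, frames (2)
0 -> miss, frames (2 0)
1 -> miss, frames (2 0 1)
0 -> hit
1 -> hit
2 -> hit
0 -> hit
2 -> hit
0 -> hit
7 -> miss, evict 1, frames (2 0 7)
Page faults: 4.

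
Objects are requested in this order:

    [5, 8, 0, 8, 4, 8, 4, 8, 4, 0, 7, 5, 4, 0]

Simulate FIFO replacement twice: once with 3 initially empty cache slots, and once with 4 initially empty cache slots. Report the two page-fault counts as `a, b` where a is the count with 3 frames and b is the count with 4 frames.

3 frames: F F F . F . . . . . F F . F → 7 faults.
4 frames: F F F . F . . . . . F F . . → 6 faults.
6 < 7: adding a frame reduced faults, as is typical.

7, 6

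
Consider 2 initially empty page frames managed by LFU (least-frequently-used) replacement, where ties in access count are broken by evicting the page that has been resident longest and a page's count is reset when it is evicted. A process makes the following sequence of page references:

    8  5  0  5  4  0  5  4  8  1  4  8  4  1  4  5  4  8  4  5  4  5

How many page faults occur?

8: fault, frames (8)
5: fault, frames (8 5)
0: fault, evict 8, frames (5 0)
5: hit
4: fault, evict 0, frames (5 4)
0: fault, evict 4, frames (5 0)
5: hit
4: fault, evict 0, frames (5 4)
8: fault, evict 4, frames (5 8)
1: fault, evict 8, frames (5 1)
4: fault, evict 1, frames (5 4)
8: fault, evict 4, frames (5 8)
4: fault, evict 8, frames (5 4)
1: fault, evict 4, frames (5 1)
4: fault, evict 1, frames (5 4)
5: hit
4: hit
8: fault, evict 4, frames (5 8)
4: fault, evict 8, frames (5 4)
5: hit
4: hit
5: hit
Page faults: 15.

15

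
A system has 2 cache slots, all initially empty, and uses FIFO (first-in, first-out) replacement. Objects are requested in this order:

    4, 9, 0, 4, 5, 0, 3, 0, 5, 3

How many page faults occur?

4 -> fault, frames (4)
9 -> fault, frames (4 9)
0 -> fault, evict 4, frames (9 0)
4 -> fault, evict 9, frames (0 4)
5 -> fault, evict 0, frames (4 5)
0 -> fault, evict 4, frames (5 0)
3 -> fault, evict 5, frames (0 3)
0 -> hit
5 -> fault, evict 0, frames (3 5)
3 -> hit
Page faults: 8.

8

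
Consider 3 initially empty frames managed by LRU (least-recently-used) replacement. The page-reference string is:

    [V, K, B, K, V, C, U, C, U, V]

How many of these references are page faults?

5

V → fault, frames {V}
K → fault, frames {V,K}
B → fault, frames {V,K,B}
K → hit
V → hit
C → fault, evict B, frames {K,V,C}
U → fault, evict K, frames {V,C,U}
C → hit
U → hit
V → hit
Page faults: 5.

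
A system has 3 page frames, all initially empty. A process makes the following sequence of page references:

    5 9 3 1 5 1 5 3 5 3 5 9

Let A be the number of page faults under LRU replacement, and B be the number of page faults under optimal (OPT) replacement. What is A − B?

Under LRU: F F F F F . . . . . . F → 6 faults.
Under OPT: F F F F . . . . . . . F → 5 faults.
A − B = 6 − 5 = 1.

1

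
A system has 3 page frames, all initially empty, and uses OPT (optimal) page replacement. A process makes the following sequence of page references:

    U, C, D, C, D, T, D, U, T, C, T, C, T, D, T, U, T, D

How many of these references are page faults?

6

U → miss, frames {U}
C → miss, frames {U,C}
D → miss, frames {U,C,D}
C → hit
D → hit
T → miss, evict C, frames {U,D,T}
D → hit
U → hit
T → hit
C → miss, evict U, frames {D,T,C}
T → hit
C → hit
T → hit
D → hit
T → hit
U → miss, evict C, frames {D,T,U}
T → hit
D → hit
Page faults: 6.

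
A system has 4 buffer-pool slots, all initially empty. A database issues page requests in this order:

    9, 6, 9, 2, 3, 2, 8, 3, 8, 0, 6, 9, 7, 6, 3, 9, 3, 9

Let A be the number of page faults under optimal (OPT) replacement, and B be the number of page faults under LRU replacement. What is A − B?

Under OPT: F F . F F . F . . F . . F . . . . . → 7 faults.
Under LRU: F F . F F . F . . F F F F . F . . . → 10 faults.
A − B = 7 − 10 = -3.

-3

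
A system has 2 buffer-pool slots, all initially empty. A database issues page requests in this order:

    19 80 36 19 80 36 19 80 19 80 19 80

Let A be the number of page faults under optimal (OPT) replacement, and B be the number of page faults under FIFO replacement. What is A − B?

Under OPT: F F F . F . F . . . . . → 5 faults.
Under FIFO: F F F F F F F F . . . . → 8 faults.
A − B = 5 − 8 = -3.

-3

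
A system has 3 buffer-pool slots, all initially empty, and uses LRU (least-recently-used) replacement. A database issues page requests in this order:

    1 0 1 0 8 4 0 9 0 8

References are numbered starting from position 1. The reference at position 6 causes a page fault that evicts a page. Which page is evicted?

pos 1: 1: miss, frames (1)
pos 2: 0: miss, frames (1 0)
pos 3: 1: hit
pos 4: 0: hit
pos 5: 8: miss, frames (1 0 8)
pos 6: 4: miss, evict 1, frames (0 8 4)
At position 6, page 1 is evicted.

1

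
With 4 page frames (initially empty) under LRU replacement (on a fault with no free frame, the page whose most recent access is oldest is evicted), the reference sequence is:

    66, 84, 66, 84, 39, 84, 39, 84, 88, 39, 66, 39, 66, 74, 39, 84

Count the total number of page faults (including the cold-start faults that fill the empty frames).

6

66 → fault, frames [66]
84 → fault, frames [66, 84]
66 → hit
84 → hit
39 → fault, frames [66, 84, 39]
84 → hit
39 → hit
84 → hit
88 → fault, frames [66, 39, 84, 88]
39 → hit
66 → hit
39 → hit
66 → hit
74 → fault, evict 84, frames [88, 39, 66, 74]
39 → hit
84 → fault, evict 88, frames [66, 74, 39, 84]
Page faults: 6.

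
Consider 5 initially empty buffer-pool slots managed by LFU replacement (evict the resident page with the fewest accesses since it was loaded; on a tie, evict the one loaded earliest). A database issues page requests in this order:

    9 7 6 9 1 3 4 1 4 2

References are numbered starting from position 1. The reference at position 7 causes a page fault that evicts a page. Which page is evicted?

7

pos 1: 9 → fault, frames {9}
pos 2: 7 → fault, frames {9,7}
pos 3: 6 → fault, frames {9,7,6}
pos 4: 9 → hit
pos 5: 1 → fault, frames {9,7,6,1}
pos 6: 3 → fault, frames {9,7,6,1,3}
pos 7: 4 → fault, evict 7, frames {9,6,1,3,4}
At position 7, page 7 is evicted.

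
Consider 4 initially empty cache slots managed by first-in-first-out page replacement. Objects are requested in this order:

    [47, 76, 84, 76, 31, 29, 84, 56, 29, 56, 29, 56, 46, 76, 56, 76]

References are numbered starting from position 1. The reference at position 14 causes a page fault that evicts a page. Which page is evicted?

31

pos 1: 47 → fault, frames (47)
pos 2: 76 → fault, frames (47 76)
pos 3: 84 → fault, frames (47 76 84)
pos 4: 76 → hit
pos 5: 31 → fault, frames (47 76 84 31)
pos 6: 29 → fault, evict 47, frames (76 84 31 29)
pos 7: 84 → hit
pos 8: 56 → fault, evict 76, frames (84 31 29 56)
pos 9: 29 → hit
pos 10: 56 → hit
pos 11: 29 → hit
pos 12: 56 → hit
pos 13: 46 → fault, evict 84, frames (31 29 56 46)
pos 14: 76 → fault, evict 31, frames (29 56 46 76)
At position 14, page 31 is evicted.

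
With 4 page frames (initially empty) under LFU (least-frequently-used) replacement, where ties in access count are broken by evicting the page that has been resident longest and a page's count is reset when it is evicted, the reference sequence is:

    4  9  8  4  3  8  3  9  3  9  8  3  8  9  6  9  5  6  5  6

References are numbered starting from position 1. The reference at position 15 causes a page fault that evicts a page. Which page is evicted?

4

pos 1: 4: fault, frames [4]
pos 2: 9: fault, frames [4, 9]
pos 3: 8: fault, frames [4, 9, 8]
pos 4: 4: hit
pos 5: 3: fault, frames [4, 9, 8, 3]
pos 6: 8: hit
pos 7: 3: hit
pos 8: 9: hit
pos 9: 3: hit
pos 10: 9: hit
pos 11: 8: hit
pos 12: 3: hit
pos 13: 8: hit
pos 14: 9: hit
pos 15: 6: fault, evict 4, frames [9, 8, 3, 6]
At position 15, page 4 is evicted.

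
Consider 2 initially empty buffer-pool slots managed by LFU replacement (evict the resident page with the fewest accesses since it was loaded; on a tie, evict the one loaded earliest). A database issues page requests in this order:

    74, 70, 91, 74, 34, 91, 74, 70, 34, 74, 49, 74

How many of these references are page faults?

74 -> fault, frames {74}
70 -> fault, frames {74,70}
91 -> fault, evict 74, frames {70,91}
74 -> fault, evict 70, frames {91,74}
34 -> fault, evict 91, frames {74,34}
91 -> fault, evict 74, frames {34,91}
74 -> fault, evict 34, frames {91,74}
70 -> fault, evict 91, frames {74,70}
34 -> fault, evict 74, frames {70,34}
74 -> fault, evict 70, frames {34,74}
49 -> fault, evict 34, frames {74,49}
74 -> hit
Page faults: 11.

11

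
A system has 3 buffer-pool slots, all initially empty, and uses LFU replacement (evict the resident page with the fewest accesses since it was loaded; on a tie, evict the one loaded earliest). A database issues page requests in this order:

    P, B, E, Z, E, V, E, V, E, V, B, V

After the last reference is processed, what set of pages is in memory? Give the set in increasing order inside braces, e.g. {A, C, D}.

{B, E, V}

P → miss, frames [P]
B → miss, frames [P, B]
E → miss, frames [P, B, E]
Z → miss, evict P, frames [B, E, Z]
E → hit
V → miss, evict B, frames [E, Z, V]
E → hit
V → hit
E → hit
V → hit
B → miss, evict Z, frames [E, V, B]
V → hit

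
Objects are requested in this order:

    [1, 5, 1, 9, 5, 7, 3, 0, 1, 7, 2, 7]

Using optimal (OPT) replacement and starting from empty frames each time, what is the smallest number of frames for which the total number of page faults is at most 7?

f=1: 12 faults
f=2: 8 faults
f=3: 7 faults
f=4: 7 faults
f=5: 7 faults
f=6: 7 faults
f=7: 7 faults
Smallest f with faults ≤ 7 is 3.

3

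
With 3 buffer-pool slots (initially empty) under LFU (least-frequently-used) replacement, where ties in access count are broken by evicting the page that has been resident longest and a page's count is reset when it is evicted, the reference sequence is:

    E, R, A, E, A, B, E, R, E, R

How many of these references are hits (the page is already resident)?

E: fault, frames {E}
R: fault, frames {E,R}
A: fault, frames {E,R,A}
E: hit
A: hit
B: fault, evict R, frames {E,A,B}
E: hit
R: fault, evict B, frames {E,A,R}
E: hit
R: hit
Hits: 5.

5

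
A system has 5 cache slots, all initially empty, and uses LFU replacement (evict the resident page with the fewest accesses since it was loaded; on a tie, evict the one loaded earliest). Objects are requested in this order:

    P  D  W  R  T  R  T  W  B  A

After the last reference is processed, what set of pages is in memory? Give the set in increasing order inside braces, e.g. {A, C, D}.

{A, B, R, T, W}

P → miss, frames (P)
D → miss, frames (P D)
W → miss, frames (P D W)
R → miss, frames (P D W R)
T → miss, frames (P D W R T)
R → hit
T → hit
W → hit
B → miss, evict P, frames (D W R T B)
A → miss, evict D, frames (W R T B A)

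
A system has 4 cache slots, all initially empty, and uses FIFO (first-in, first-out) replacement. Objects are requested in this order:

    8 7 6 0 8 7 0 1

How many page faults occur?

5

8 -> fault, frames {8}
7 -> fault, frames {8,7}
6 -> fault, frames {8,7,6}
0 -> fault, frames {8,7,6,0}
8 -> hit
7 -> hit
0 -> hit
1 -> fault, evict 8, frames {7,6,0,1}
Page faults: 5.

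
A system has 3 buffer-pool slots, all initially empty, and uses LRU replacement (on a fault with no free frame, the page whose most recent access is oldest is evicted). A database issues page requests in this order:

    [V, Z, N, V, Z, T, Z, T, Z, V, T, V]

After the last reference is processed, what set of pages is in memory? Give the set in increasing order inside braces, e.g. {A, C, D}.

{T, V, Z}

V → fault, frames {V}
Z → fault, frames {V,Z}
N → fault, frames {V,Z,N}
V → hit
Z → hit
T → fault, evict N, frames {V,Z,T}
Z → hit
T → hit
Z → hit
V → hit
T → hit
V → hit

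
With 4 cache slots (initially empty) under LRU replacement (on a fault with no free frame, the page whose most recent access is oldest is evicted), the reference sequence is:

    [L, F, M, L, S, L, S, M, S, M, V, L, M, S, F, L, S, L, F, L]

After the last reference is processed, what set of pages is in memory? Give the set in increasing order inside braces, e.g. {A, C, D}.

L → miss, frames {L}
F → miss, frames {L,F}
M → miss, frames {L,F,M}
L → hit
S → miss, frames {F,M,L,S}
L → hit
S → hit
M → hit
S → hit
M → hit
V → miss, evict F, frames {L,S,M,V}
L → hit
M → hit
S → hit
F → miss, evict V, frames {L,M,S,F}
L → hit
S → hit
L → hit
F → hit
L → hit

{F, L, M, S}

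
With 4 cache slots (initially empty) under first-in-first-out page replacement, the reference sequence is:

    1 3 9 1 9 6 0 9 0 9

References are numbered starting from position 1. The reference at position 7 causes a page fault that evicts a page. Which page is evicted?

1

pos 1: 1 → miss, frames {1}
pos 2: 3 → miss, frames {1,3}
pos 3: 9 → miss, frames {1,3,9}
pos 4: 1 → hit
pos 5: 9 → hit
pos 6: 6 → miss, frames {1,3,9,6}
pos 7: 0 → miss, evict 1, frames {3,9,6,0}
At position 7, page 1 is evicted.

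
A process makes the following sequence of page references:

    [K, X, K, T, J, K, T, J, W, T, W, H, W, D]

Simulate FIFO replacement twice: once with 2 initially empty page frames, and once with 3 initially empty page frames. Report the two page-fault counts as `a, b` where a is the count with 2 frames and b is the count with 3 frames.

2 frames: F F . F F F F F F F . F F F → 12 faults.
3 frames: F F . F F F . . F F . F . F → 9 faults.
9 < 12: adding a frame reduced faults, as is typical.

12, 9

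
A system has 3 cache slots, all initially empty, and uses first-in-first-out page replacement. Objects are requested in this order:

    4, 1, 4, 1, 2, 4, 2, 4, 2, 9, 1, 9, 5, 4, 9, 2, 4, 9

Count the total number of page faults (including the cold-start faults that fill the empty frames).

8

4 → miss, frames [4]
1 → miss, frames [4, 1]
4 → hit
1 → hit
2 → miss, frames [4, 1, 2]
4 → hit
2 → hit
4 → hit
2 → hit
9 → miss, evict 4, frames [1, 2, 9]
1 → hit
9 → hit
5 → miss, evict 1, frames [2, 9, 5]
4 → miss, evict 2, frames [9, 5, 4]
9 → hit
2 → miss, evict 9, frames [5, 4, 2]
4 → hit
9 → miss, evict 5, frames [4, 2, 9]
Page faults: 8.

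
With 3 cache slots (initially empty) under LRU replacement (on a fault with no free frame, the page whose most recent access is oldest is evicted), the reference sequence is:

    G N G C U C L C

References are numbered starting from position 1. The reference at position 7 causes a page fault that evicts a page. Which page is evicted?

pos 1: G: miss, frames (G)
pos 2: N: miss, frames (G N)
pos 3: G: hit
pos 4: C: miss, frames (N G C)
pos 5: U: miss, evict N, frames (G C U)
pos 6: C: hit
pos 7: L: miss, evict G, frames (U C L)
At position 7, page G is evicted.

G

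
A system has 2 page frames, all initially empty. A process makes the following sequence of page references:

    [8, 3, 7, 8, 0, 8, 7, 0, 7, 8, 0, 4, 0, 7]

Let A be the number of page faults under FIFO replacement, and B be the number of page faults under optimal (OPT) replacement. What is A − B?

Under FIFO: F F F F F . F . . F F F . F → 10 faults.
Under OPT: F F F . F . F . . F . F . F → 8 faults.
A − B = 10 − 8 = 2.

2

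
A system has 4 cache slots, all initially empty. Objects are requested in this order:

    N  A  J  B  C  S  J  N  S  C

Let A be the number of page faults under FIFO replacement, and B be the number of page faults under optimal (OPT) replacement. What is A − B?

1

Under FIFO: F F F F F F . F . . → 7 faults.
Under OPT: F F F F F F . . . . → 6 faults.
A − B = 7 − 6 = 1.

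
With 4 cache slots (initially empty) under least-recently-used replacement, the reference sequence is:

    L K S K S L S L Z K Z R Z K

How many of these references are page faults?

L -> fault, frames [L]
K -> fault, frames [L, K]
S -> fault, frames [L, K, S]
K -> hit
S -> hit
L -> hit
S -> hit
L -> hit
Z -> fault, frames [K, S, L, Z]
K -> hit
Z -> hit
R -> fault, evict S, frames [L, K, Z, R]
Z -> hit
K -> hit
Page faults: 5.

5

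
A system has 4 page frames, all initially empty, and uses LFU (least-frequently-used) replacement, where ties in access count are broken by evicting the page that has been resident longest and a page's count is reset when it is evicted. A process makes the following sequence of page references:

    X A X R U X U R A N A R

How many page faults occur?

X: miss, frames [X]
A: miss, frames [X, A]
X: hit
R: miss, frames [X, A, R]
U: miss, frames [X, A, R, U]
X: hit
U: hit
R: hit
A: hit
N: miss, evict A, frames [X, R, U, N]
A: miss, evict N, frames [X, R, U, A]
R: hit
Page faults: 6.

6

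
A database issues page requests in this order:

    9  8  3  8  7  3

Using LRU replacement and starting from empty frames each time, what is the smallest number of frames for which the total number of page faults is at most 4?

3

f=1: 6 faults
f=2: 5 faults
f=3: 4 faults
f=4: 4 faults
Smallest f with faults ≤ 4 is 3.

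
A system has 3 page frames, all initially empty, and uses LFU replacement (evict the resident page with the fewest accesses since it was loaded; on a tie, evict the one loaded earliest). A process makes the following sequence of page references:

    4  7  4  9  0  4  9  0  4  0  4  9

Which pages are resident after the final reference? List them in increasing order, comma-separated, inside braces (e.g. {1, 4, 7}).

{0, 4, 9}

4 -> miss, frames (4)
7 -> miss, frames (4 7)
4 -> hit
9 -> miss, frames (4 7 9)
0 -> miss, evict 7, frames (4 9 0)
4 -> hit
9 -> hit
0 -> hit
4 -> hit
0 -> hit
4 -> hit
9 -> hit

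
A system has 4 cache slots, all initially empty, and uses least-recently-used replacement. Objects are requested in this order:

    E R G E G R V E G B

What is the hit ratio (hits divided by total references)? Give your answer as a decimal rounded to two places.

E: fault, frames {E}
R: fault, frames {E,R}
G: fault, frames {E,R,G}
E: hit
G: hit
R: hit
V: fault, frames {E,G,R,V}
E: hit
G: hit
B: fault, evict R, frames {V,E,G,B}
Hits: 5 of 10 references → 5/10 = 0.5000.

0.50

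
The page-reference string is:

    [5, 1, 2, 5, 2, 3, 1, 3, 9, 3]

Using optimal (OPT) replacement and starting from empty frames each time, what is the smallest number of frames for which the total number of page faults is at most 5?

3

f=1: 10 faults
f=2: 6 faults
f=3: 5 faults
f=4: 5 faults
f=5: 5 faults
Smallest f with faults ≤ 5 is 3.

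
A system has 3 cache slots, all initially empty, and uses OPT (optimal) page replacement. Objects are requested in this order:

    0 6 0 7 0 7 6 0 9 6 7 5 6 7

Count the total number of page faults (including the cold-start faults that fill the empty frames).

0: fault, frames {0}
6: fault, frames {0,6}
0: hit
7: fault, frames {0,6,7}
0: hit
7: hit
6: hit
0: hit
9: fault, evict 0, frames {6,7,9}
6: hit
7: hit
5: fault, evict 9, frames {6,7,5}
6: hit
7: hit
Page faults: 5.

5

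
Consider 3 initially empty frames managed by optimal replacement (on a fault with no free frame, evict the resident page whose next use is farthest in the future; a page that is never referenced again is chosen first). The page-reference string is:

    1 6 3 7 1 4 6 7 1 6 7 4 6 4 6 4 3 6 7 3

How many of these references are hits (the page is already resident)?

1 -> miss, frames [1]
6 -> miss, frames [1, 6]
3 -> miss, frames [1, 6, 3]
7 -> miss, evict 3, frames [1, 6, 7]
1 -> hit
4 -> miss, evict 1, frames [6, 7, 4]
6 -> hit
7 -> hit
1 -> miss, evict 4, frames [6, 7, 1]
6 -> hit
7 -> hit
4 -> miss, evict 1, frames [6, 7, 4]
6 -> hit
4 -> hit
6 -> hit
4 -> hit
3 -> miss, evict 4, frames [6, 7, 3]
6 -> hit
7 -> hit
3 -> hit
Hits: 12.

12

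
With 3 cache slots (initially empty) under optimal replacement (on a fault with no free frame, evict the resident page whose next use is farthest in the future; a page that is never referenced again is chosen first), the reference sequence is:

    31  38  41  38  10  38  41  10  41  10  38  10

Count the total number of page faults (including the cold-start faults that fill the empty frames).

31 -> fault, frames [31]
38 -> fault, frames [31, 38]
41 -> fault, frames [31, 38, 41]
38 -> hit
10 -> fault, evict 31, frames [38, 41, 10]
38 -> hit
41 -> hit
10 -> hit
41 -> hit
10 -> hit
38 -> hit
10 -> hit
Page faults: 4.

4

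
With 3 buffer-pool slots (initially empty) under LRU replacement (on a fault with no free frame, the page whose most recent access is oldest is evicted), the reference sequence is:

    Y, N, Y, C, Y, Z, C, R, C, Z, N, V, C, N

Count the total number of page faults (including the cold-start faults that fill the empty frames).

8

Y → miss, frames (Y)
N → miss, frames (Y N)
Y → hit
C → miss, frames (N Y C)
Y → hit
Z → miss, evict N, frames (C Y Z)
C → hit
R → miss, evict Y, frames (Z C R)
C → hit
Z → hit
N → miss, evict R, frames (C Z N)
V → miss, evict C, frames (Z N V)
C → miss, evict Z, frames (N V C)
N → hit
Page faults: 8.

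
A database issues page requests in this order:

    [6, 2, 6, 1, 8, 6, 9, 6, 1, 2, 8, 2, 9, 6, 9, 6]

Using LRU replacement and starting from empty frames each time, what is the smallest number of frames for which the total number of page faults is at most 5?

f=1: 16 faults
f=2: 11 faults
f=3: 10 faults
f=4: 9 faults
f=5: 5 faults
Smallest f with faults ≤ 5 is 5.

5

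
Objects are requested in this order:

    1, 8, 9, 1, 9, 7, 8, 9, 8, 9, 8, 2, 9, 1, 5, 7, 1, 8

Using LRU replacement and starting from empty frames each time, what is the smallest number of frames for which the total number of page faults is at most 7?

6

f=1: 18 faults
f=2: 14 faults
f=3: 10 faults
f=4: 9 faults
f=5: 8 faults
f=6: 6 faults
Smallest f with faults ≤ 7 is 6.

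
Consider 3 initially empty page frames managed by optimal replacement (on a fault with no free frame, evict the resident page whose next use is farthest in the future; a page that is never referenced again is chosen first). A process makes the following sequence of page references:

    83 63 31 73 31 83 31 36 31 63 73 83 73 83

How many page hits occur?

7

83 → fault, frames (83)
63 → fault, frames (83 63)
31 → fault, frames (83 63 31)
73 → fault, evict 63, frames (83 31 73)
31 → hit
83 → hit
31 → hit
36 → fault, evict 83, frames (31 73 36)
31 → hit
63 → fault, evict 36, frames (31 73 63)
73 → hit
83 → fault, evict 63, frames (31 73 83)
73 → hit
83 → hit
Hits: 7.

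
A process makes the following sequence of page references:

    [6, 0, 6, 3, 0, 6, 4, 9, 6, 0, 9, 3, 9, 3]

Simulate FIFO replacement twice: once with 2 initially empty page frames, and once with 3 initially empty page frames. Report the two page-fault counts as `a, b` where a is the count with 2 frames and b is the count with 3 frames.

10, 9

2 frames: F F . F . F F F F F F F . . → 10 faults.
3 frames: F F . F . . F F F F . F F . → 9 faults.
9 < 10: adding a frame reduced faults, as is typical.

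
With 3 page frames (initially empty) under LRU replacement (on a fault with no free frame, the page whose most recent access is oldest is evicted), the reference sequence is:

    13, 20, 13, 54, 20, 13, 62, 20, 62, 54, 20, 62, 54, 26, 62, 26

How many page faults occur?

6

13 → fault, frames {13}
20 → fault, frames {13,20}
13 → hit
54 → fault, frames {20,13,54}
20 → hit
13 → hit
62 → fault, evict 54, frames {20,13,62}
20 → hit
62 → hit
54 → fault, evict 13, frames {20,62,54}
20 → hit
62 → hit
54 → hit
26 → fault, evict 20, frames {62,54,26}
62 → hit
26 → hit
Page faults: 6.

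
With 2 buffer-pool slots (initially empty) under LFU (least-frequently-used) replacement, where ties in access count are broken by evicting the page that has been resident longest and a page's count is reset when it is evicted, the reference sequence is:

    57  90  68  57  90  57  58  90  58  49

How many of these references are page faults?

57: miss, frames {57}
90: miss, frames {57,90}
68: miss, evict 57, frames {90,68}
57: miss, evict 90, frames {68,57}
90: miss, evict 68, frames {57,90}
57: hit
58: miss, evict 90, frames {57,58}
90: miss, evict 58, frames {57,90}
58: miss, evict 90, frames {57,58}
49: miss, evict 58, frames {57,49}
Page faults: 9.

9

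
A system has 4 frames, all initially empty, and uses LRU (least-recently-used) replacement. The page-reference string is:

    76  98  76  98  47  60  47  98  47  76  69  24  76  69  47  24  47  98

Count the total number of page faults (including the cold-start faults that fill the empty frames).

7

76 -> miss, frames (76)
98 -> miss, frames (76 98)
76 -> hit
98 -> hit
47 -> miss, frames (76 98 47)
60 -> miss, frames (76 98 47 60)
47 -> hit
98 -> hit
47 -> hit
76 -> hit
69 -> miss, evict 60, frames (98 47 76 69)
24 -> miss, evict 98, frames (47 76 69 24)
76 -> hit
69 -> hit
47 -> hit
24 -> hit
47 -> hit
98 -> miss, evict 76, frames (69 24 47 98)
Page faults: 7.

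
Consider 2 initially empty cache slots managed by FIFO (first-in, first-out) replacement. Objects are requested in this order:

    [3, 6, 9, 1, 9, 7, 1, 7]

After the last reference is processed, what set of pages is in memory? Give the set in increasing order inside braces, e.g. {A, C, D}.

3 -> miss, frames [3]
6 -> miss, frames [3, 6]
9 -> miss, evict 3, frames [6, 9]
1 -> miss, evict 6, frames [9, 1]
9 -> hit
7 -> miss, evict 9, frames [1, 7]
1 -> hit
7 -> hit

{1, 7}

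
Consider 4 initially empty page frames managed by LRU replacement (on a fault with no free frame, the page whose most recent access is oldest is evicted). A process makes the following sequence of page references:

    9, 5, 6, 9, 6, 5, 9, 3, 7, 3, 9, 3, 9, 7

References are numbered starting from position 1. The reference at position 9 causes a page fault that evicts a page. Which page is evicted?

pos 1: 9 → fault, frames {9}
pos 2: 5 → fault, frames {9,5}
pos 3: 6 → fault, frames {9,5,6}
pos 4: 9 → hit
pos 5: 6 → hit
pos 6: 5 → hit
pos 7: 9 → hit
pos 8: 3 → fault, frames {6,5,9,3}
pos 9: 7 → fault, evict 6, frames {5,9,3,7}
At position 9, page 6 is evicted.

6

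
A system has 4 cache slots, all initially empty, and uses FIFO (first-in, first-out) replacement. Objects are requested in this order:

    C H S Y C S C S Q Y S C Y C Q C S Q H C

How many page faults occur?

C: miss, frames [C]
H: miss, frames [C, H]
S: miss, frames [C, H, S]
Y: miss, frames [C, H, S, Y]
C: hit
S: hit
C: hit
S: hit
Q: miss, evict C, frames [H, S, Y, Q]
Y: hit
S: hit
C: miss, evict H, frames [S, Y, Q, C]
Y: hit
C: hit
Q: hit
C: hit
S: hit
Q: hit
H: miss, evict S, frames [Y, Q, C, H]
C: hit
Page faults: 7.

7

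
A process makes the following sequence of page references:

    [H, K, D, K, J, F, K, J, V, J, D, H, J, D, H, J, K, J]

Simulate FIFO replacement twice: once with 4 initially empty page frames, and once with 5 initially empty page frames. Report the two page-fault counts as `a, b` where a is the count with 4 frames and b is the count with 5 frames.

4 frames: F F F . F F . . F . . F . F . F F . → 10 faults.
5 frames: F F F . F F . . F . . F . . . . F . → 8 faults.
8 < 10: adding a frame reduced faults, as is typical.

10, 8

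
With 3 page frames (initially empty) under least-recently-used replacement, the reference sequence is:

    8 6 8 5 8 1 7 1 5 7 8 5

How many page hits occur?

5

8: fault, frames {8}
6: fault, frames {8,6}
8: hit
5: fault, frames {6,8,5}
8: hit
1: fault, evict 6, frames {5,8,1}
7: fault, evict 5, frames {8,1,7}
1: hit
5: fault, evict 8, frames {7,1,5}
7: hit
8: fault, evict 1, frames {5,7,8}
5: hit
Hits: 5.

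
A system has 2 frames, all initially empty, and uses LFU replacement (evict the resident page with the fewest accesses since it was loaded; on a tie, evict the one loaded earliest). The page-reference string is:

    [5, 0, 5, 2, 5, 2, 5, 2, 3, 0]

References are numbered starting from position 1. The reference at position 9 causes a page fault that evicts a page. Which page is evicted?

pos 1: 5 -> fault, frames (5)
pos 2: 0 -> fault, frames (5 0)
pos 3: 5 -> hit
pos 4: 2 -> fault, evict 0, frames (5 2)
pos 5: 5 -> hit
pos 6: 2 -> hit
pos 7: 5 -> hit
pos 8: 2 -> hit
pos 9: 3 -> fault, evict 2, frames (5 3)
At position 9, page 2 is evicted.

2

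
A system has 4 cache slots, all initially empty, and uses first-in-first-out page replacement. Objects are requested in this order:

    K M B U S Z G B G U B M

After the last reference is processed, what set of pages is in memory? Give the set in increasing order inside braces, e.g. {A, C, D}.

K -> fault, frames [K]
M -> fault, frames [K, M]
B -> fault, frames [K, M, B]
U -> fault, frames [K, M, B, U]
S -> fault, evict K, frames [M, B, U, S]
Z -> fault, evict M, frames [B, U, S, Z]
G -> fault, evict B, frames [U, S, Z, G]
B -> fault, evict U, frames [S, Z, G, B]
G -> hit
U -> fault, evict S, frames [Z, G, B, U]
B -> hit
M -> fault, evict Z, frames [G, B, U, M]

{B, G, M, U}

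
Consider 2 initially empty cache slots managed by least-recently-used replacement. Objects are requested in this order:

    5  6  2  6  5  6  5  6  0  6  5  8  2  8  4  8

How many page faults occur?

5 -> miss, frames [5]
6 -> miss, frames [5, 6]
2 -> miss, evict 5, frames [6, 2]
6 -> hit
5 -> miss, evict 2, frames [6, 5]
6 -> hit
5 -> hit
6 -> hit
0 -> miss, evict 5, frames [6, 0]
6 -> hit
5 -> miss, evict 0, frames [6, 5]
8 -> miss, evict 6, frames [5, 8]
2 -> miss, evict 5, frames [8, 2]
8 -> hit
4 -> miss, evict 2, frames [8, 4]
8 -> hit
Page faults: 9.

9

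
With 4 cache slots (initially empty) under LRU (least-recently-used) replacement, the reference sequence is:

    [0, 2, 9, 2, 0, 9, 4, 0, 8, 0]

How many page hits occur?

5

0 → fault, frames (0)
2 → fault, frames (0 2)
9 → fault, frames (0 2 9)
2 → hit
0 → hit
9 → hit
4 → fault, frames (2 0 9 4)
0 → hit
8 → fault, evict 2, frames (9 4 0 8)
0 → hit
Hits: 5.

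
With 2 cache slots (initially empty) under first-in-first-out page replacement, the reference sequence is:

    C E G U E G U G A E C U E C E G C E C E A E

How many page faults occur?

18

C: fault, frames {C}
E: fault, frames {C,E}
G: fault, evict C, frames {E,G}
U: fault, evict E, frames {G,U}
E: fault, evict G, frames {U,E}
G: fault, evict U, frames {E,G}
U: fault, evict E, frames {G,U}
G: hit
A: fault, evict G, frames {U,A}
E: fault, evict U, frames {A,E}
C: fault, evict A, frames {E,C}
U: fault, evict E, frames {C,U}
E: fault, evict C, frames {U,E}
C: fault, evict U, frames {E,C}
E: hit
G: fault, evict E, frames {C,G}
C: hit
E: fault, evict C, frames {G,E}
C: fault, evict G, frames {E,C}
E: hit
A: fault, evict E, frames {C,A}
E: fault, evict C, frames {A,E}
Page faults: 18.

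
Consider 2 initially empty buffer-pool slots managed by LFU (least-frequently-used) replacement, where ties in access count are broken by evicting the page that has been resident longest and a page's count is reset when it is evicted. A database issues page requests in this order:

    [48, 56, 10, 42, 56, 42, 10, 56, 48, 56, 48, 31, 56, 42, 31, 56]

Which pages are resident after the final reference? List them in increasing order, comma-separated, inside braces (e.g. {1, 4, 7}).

48 -> fault, frames {48}
56 -> fault, frames {48,56}
10 -> fault, evict 48, frames {56,10}
42 -> fault, evict 56, frames {10,42}
56 -> fault, evict 10, frames {42,56}
42 -> hit
10 -> fault, evict 56, frames {42,10}
56 -> fault, evict 10, frames {42,56}
48 -> fault, evict 56, frames {42,48}
56 -> fault, evict 48, frames {42,56}
48 -> fault, evict 56, frames {42,48}
31 -> fault, evict 48, frames {42,31}
56 -> fault, evict 31, frames {42,56}
42 -> hit
31 -> fault, evict 56, frames {42,31}
56 -> fault, evict 31, frames {42,56}

{42, 56}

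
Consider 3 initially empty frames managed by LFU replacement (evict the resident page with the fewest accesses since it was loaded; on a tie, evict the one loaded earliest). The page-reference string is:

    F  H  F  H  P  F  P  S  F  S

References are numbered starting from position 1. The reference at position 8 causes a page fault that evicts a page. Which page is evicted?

H

pos 1: F -> miss, frames [F]
pos 2: H -> miss, frames [F, H]
pos 3: F -> hit
pos 4: H -> hit
pos 5: P -> miss, frames [F, H, P]
pos 6: F -> hit
pos 7: P -> hit
pos 8: S -> miss, evict H, frames [F, P, S]
At position 8, page H is evicted.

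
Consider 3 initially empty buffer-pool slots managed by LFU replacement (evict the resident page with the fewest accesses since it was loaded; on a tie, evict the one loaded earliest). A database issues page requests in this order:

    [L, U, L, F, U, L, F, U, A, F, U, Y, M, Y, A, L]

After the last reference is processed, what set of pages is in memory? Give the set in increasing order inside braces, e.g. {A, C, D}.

L -> fault, frames [L]
U -> fault, frames [L, U]
L -> hit
F -> fault, frames [L, U, F]
U -> hit
L -> hit
F -> hit
U -> hit
A -> fault, evict F, frames [L, U, A]
F -> fault, evict A, frames [L, U, F]
U -> hit
Y -> fault, evict F, frames [L, U, Y]
M -> fault, evict Y, frames [L, U, M]
Y -> fault, evict M, frames [L, U, Y]
A -> fault, evict Y, frames [L, U, A]
L -> hit

{A, L, U}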